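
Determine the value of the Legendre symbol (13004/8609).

1

Reduce the numerator: 13004 ≡ 4395 (mod 8609), so (13004/8609) = (4395/8609).
8609 ≡ 1 (mod 4), so quadratic reciprocity gives (4395/8609) = (8609/4395). Reduce: 8609 ≡ 4214 (mod 4395). Now have (4214/4395).
Factor out 2: 4214 = 2·2107. Since 4395 ≡ 3 (mod 8), (2/4395) = -1. Now have -(2107/4395).
Both 2107 ≡ 3 and 4395 ≡ 3 (mod 4), so reciprocity gives (2107/4395) = -(4395/2107). Reduce: 4395 ≡ 181 (mod 2107). Now have (181/2107).
181 ≡ 1 (mod 4), so quadratic reciprocity gives (181/2107) = (2107/181). Reduce: 2107 ≡ 116 (mod 181). Now have (116/181).
Factor out 2: 116 = 2^2·29. Since 181 ≡ 5 (mod 8), (2/181) = -1, and (2/181)^2 = +1. Now have (29/181).
29 ≡ 1 (mod 4), so quadratic reciprocity gives (29/181) = (181/29). Reduce: 181 ≡ 7 (mod 29). Now have (7/29).
29 ≡ 1 (mod 4), so quadratic reciprocity gives (7/29) = (29/7). Reduce: 29 ≡ 1 (mod 7). Now have (1/7).
(1/7) = 1. Collecting the sign factors: 1.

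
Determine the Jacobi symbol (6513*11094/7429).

1

By multiplicativity, (6513·11094/7429) = (6513/7429)·(11094/7429).
First factor (6513/7429):
(6513/7429)
  = (7429/6513)    [QR: 6513 ≡ 1 mod 4, sign kept]
  = (916/6513)    [7429 ≡ 916 mod 6513]
  = (229/6513)    [6513 ≡ 1 mod 8 ⇒ (2/6513)^2 = +1]
  = (6513/229)    [QR: 229 ≡ 1 mod 4, sign kept]
  = (101/229)    [6513 ≡ 101 mod 229]
  = (229/101)    [QR: 101 ≡ 1 mod 4, sign kept]
  = (27/101)    [229 ≡ 27 mod 101]
  = (101/27)    [QR: 101 ≡ 1 mod 4, sign kept]
  = (20/27)    [101 ≡ 20 mod 27]
  = (5/27)    [27 ≡ 3 mod 8 ⇒ (2/27)^2 = +1]
  = (27/5)    [QR: 5 ≡ 1 mod 4, sign kept]
  = (2/5)    [27 ≡ 2 mod 5]
  = -(1/5)    [5 ≡ 5 mod 8 ⇒ (2/5) = -1]
  = -1    [(1/5) = 1]
Second factor (11094/7429):
(11094/7429)
  = (3665/7429)    [11094 ≡ 3665 mod 7429]
  = (7429/3665)    [QR: 3665 ≡ 1 mod 4, sign kept]
  = (99/3665)    [7429 ≡ 99 mod 3665]
  = (3665/99)    [QR: 3665 ≡ 1 mod 4, sign kept]
  = (2/99)    [3665 ≡ 2 mod 99]
  = -(1/99)    [99 ≡ 3 mod 8 ⇒ (2/99) = -1]
  = -1    [(1/99) = 1]
Product: (-1)·(-1) = 1.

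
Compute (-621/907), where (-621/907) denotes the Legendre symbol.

1

(-621/907)
  = (286/907)    [-621 ≡ 286 mod 907]
  = -(143/907)    [907 ≡ 3 mod 8 ⇒ (2/907) = -1]
  = (907/143)    [QR: both ≡ 3 mod 4, sign flips]
  = (49/143)    [907 ≡ 49 mod 143]
  = (143/49)    [QR: 49 ≡ 1 mod 4, sign kept]
  = (45/49)    [143 ≡ 45 mod 49]
  = (49/45)    [QR: 45 ≡ 1 mod 4, sign kept]
  = (4/45)    [49 ≡ 4 mod 45]
  = (1/45)    [45 ≡ 5 mod 8 ⇒ (2/45)^2 = +1]
  = 1    [(1/45) = 1]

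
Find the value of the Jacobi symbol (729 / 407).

1

Reduce the numerator: 729 ≡ 322 (mod 407), so (729 / 407) = (322 / 407).
Factor out 2: 322 = 2·161. Since 407 ≡ 7 (mod 8), (2 / 407) = +1. Now have (161 / 407).
161 ≡ 1 (mod 4), so quadratic reciprocity gives (161 / 407) = (407 / 161). Reduce: 407 ≡ 85 (mod 161). Now have (85 / 161).
85 ≡ 1 (mod 4), so quadratic reciprocity gives (85 / 161) = (161 / 85). Reduce: 161 ≡ 76 (mod 85). Now have (76 / 85).
Factor out 2: 76 = 2^2·19. Since 85 ≡ 5 (mod 8), (2 / 85) = -1, and (2 / 85)^2 = +1. Now have (19 / 85).
85 ≡ 1 (mod 4), so quadratic reciprocity gives (19 / 85) = (85 / 19). Reduce: 85 ≡ 9 (mod 19). Now have (9 / 19).
9 ≡ 1 (mod 4), so quadratic reciprocity gives (9 / 19) = (19 / 9). Reduce: 19 ≡ 1 (mod 9). Now have (1 / 9).
(1 / 9) = 1. Collecting the sign factors: 1.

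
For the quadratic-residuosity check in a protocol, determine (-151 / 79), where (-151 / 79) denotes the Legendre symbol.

Reduce the numerator: -151 ≡ 7 (mod 79), so (-151 / 79) = (7 / 79).
Both 7 ≡ 3 and 79 ≡ 3 (mod 4), so reciprocity gives (7 / 79) = -(79 / 7). Reduce: 79 ≡ 2 (mod 7). Now have -(2 / 7).
Factor out 2: 2 = 2. Since 7 ≡ 7 (mod 8), (2 / 7) = +1. Now have -(1 / 7).
(1 / 7) = 1. Collecting the sign factors: -1.

-1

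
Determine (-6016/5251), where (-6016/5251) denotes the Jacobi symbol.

-1

Pull out -1: (-6016/5251) = (-1/5251)·(6016/5251). Since 5251 ≡ 3 (mod 4), (-1/5251) = -1. Now have -(6016/5251).
Reduce the numerator: 6016 ≡ 765 (mod 5251), so (6016/5251) = (765/5251).
765 ≡ 1 (mod 4), so quadratic reciprocity gives (765/5251) = (5251/765). Reduce: 5251 ≡ 661 (mod 765). Now have -(661/765).
661 ≡ 1 (mod 4), so quadratic reciprocity gives (661/765) = (765/661). Reduce: 765 ≡ 104 (mod 661). Now have -(104/661).
Factor out 2: 104 = 2^3·13. Since 661 ≡ 5 (mod 8), (2/661) = -1, and (2/661)^3 = -1. Now have (13/661).
13 ≡ 1 (mod 4), so quadratic reciprocity gives (13/661) = (661/13). Reduce: 661 ≡ 11 (mod 13). Now have (11/13).
13 ≡ 1 (mod 4), so quadratic reciprocity gives (11/13) = (13/11). Reduce: 13 ≡ 2 (mod 11). Now have (2/11).
Factor out 2: 2 = 2. Since 11 ≡ 3 (mod 8), (2/11) = -1. Now have -(1/11).
(1/11) = 1. Collecting the sign factors: -1.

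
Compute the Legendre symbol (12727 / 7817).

Reduce the numerator: 12727 ≡ 4910 (mod 7817), so (12727 / 7817) = (4910 / 7817).
Factor out 2: 4910 = 2·2455. Since 7817 ≡ 1 (mod 8), (2 / 7817) = +1. Now have (2455 / 7817).
7817 ≡ 1 (mod 4), so quadratic reciprocity gives (2455 / 7817) = (7817 / 2455). Reduce: 7817 ≡ 452 (mod 2455). Now have (452 / 2455).
Factor out 2: 452 = 2^2·113. Since 2455 ≡ 7 (mod 8), (2 / 2455) = +1, and (2 / 2455)^2 = +1. Now have (113 / 2455).
113 ≡ 1 (mod 4), so quadratic reciprocity gives (113 / 2455) = (2455 / 113). Reduce: 2455 ≡ 82 (mod 113). Now have (82 / 113).
Factor out 2: 82 = 2·41. Since 113 ≡ 1 (mod 8), (2 / 113) = +1. Now have (41 / 113).
41 ≡ 1 (mod 4), so quadratic reciprocity gives (41 / 113) = (113 / 41). Reduce: 113 ≡ 31 (mod 41). Now have (31 / 41).
41 ≡ 1 (mod 4), so quadratic reciprocity gives (31 / 41) = (41 / 31). Reduce: 41 ≡ 10 (mod 31). Now have (10 / 31).
Factor out 2: 10 = 2·5. Since 31 ≡ 7 (mod 8), (2 / 31) = +1. Now have (5 / 31).
5 ≡ 1 (mod 4), so quadratic reciprocity gives (5 / 31) = (31 / 5). Reduce: 31 ≡ 1 (mod 5). Now have (1 / 5).
(1 / 5) = 1. Collecting the sign factors: 1.

1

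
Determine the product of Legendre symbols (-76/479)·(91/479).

By multiplicativity, (-76·91/479) = (-76/479)·(91/479).
First factor (-76/479):
(-76/479)
  = (403/479)    [-76 ≡ 403 mod 479]
  = -(479/403)    [QR: both ≡ 3 mod 4, sign flips]
  = -(76/403)    [479 ≡ 76 mod 403]
  = -(19/403)    [403 ≡ 3 mod 8 ⇒ (2/403)^2 = +1]
  = (403/19)    [QR: both ≡ 3 mod 4, sign flips]
  = (4/19)    [403 ≡ 4 mod 19]
  = (1/19)    [19 ≡ 3 mod 8 ⇒ (2/19)^2 = +1]
  = 1    [(1/19) = 1]
Second factor (91/479):
(91/479)
  = -(479/91)    [QR: both ≡ 3 mod 4, sign flips]
  = -(24/91)    [479 ≡ 24 mod 91]
  = (3/91)    [91 ≡ 3 mod 8 ⇒ (2/91)^3 = -1]
  = -(91/3)    [QR: both ≡ 3 mod 4, sign flips]
  = -(1/3)    [91 ≡ 1 mod 3]
  = -1    [(1/3) = 1]
Product: (1)·(-1) = -1.

-1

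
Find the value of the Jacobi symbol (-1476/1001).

-1

Reduce the numerator: -1476 ≡ 526 (mod 1001), so (-1476/1001) = (526/1001).
Factor out 2: 526 = 2·263. Since 1001 ≡ 1 (mod 8), (2/1001) = +1. Now have (263/1001).
1001 ≡ 1 (mod 4), so quadratic reciprocity gives (263/1001) = (1001/263). Reduce: 1001 ≡ 212 (mod 263). Now have (212/263).
Factor out 2: 212 = 2^2·53. Since 263 ≡ 7 (mod 8), (2/263) = +1, and (2/263)^2 = +1. Now have (53/263).
53 ≡ 1 (mod 4), so quadratic reciprocity gives (53/263) = (263/53). Reduce: 263 ≡ 51 (mod 53). Now have (51/53).
53 ≡ 1 (mod 4), so quadratic reciprocity gives (51/53) = (53/51). Reduce: 53 ≡ 2 (mod 51). Now have (2/51).
Factor out 2: 2 = 2. Since 51 ≡ 3 (mod 8), (2/51) = -1. Now have -(1/51).
(1/51) = 1. Collecting the sign factors: -1.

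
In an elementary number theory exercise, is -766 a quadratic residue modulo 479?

yes

Pull out -1: (-766/479) = (-1/479)·(766/479). Since 479 ≡ 3 (mod 4), (-1/479) = -1. Now have -(766/479).
Reduce the numerator: 766 ≡ 287 (mod 479), so (766/479) = (287/479).
Both 287 ≡ 3 and 479 ≡ 3 (mod 4), so reciprocity gives (287/479) = -(479/287). Reduce: 479 ≡ 192 (mod 287). Now have (192/287).
Factor out 2: 192 = 2^6·3. Since 287 ≡ 7 (mod 8), (2/287) = +1, and (2/287)^6 = +1. Now have (3/287).
Both 3 ≡ 3 and 287 ≡ 3 (mod 4), so reciprocity gives (3/287) = -(287/3). Reduce: 287 ≡ 2 (mod 3). Now have -(2/3).
Factor out 2: 2 = 2. Since 3 ≡ 3 (mod 8), (2/3) = -1. Now have (1/3).
(1/3) = 1. Collecting the sign factors: 1.
(-766/479) = 1, and 479 is prime, so -766 is a quadratic residue mod 479.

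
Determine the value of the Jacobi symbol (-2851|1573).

1

(-2851|1573)
  = (295|1573)    [-2851 ≡ 295 mod 1573]
  = (1573|295)    [QR: 1573 ≡ 1 mod 4, sign kept]
  = (98|295)    [1573 ≡ 98 mod 295]
  = (49|295)    [295 ≡ 7 mod 8 ⇒ (2|295) = +1]
  = (295|49)    [QR: 49 ≡ 1 mod 4, sign kept]
  = (1|49)    [295 ≡ 1 mod 49]
  = 1    [(1|49) = 1]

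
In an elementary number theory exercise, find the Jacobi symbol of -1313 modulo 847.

-1

Pull out -1: (-1313|847) = (-1|847)·(1313|847). Since 847 ≡ 3 (mod 4), (-1|847) = -1. Now have -(1313|847).
Reduce the numerator: 1313 ≡ 466 (mod 847), so (1313|847) = (466|847).
Factor out 2: 466 = 2·233. Since 847 ≡ 7 (mod 8), (2|847) = +1. Now have -(233|847).
233 ≡ 1 (mod 4), so quadratic reciprocity gives (233|847) = (847|233). Reduce: 847 ≡ 148 (mod 233). Now have -(148|233).
Factor out 2: 148 = 2^2·37. Since 233 ≡ 1 (mod 8), (2|233) = +1, and (2|233)^2 = +1. Now have -(37|233).
37 ≡ 1 (mod 4), so quadratic reciprocity gives (37|233) = (233|37). Reduce: 233 ≡ 11 (mod 37). Now have -(11|37).
37 ≡ 1 (mod 4), so quadratic reciprocity gives (11|37) = (37|11). Reduce: 37 ≡ 4 (mod 11). Now have -(4|11).
Factor out 2: 4 = 2^2. Since 11 ≡ 3 (mod 8), (2|11) = -1, and (2|11)^2 = +1. Now have -(1|11).
(1|11) = 1. Collecting the sign factors: -1.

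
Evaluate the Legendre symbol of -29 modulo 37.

-1

(-29/37)
  = (8/37)    [-29 ≡ 8 mod 37]
  = -(1/37)    [37 ≡ 5 mod 8 ⇒ (2/37)^3 = -1]
  = -1    [(1/37) = 1]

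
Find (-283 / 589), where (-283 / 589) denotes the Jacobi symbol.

(-283 / 589)
  = (306 / 589)    [-283 ≡ 306 mod 589]
  = -(153 / 589)    [589 ≡ 5 mod 8 ⇒ (2 / 589) = -1]
  = -(589 / 153)    [QR: 153 ≡ 1 mod 4, sign kept]
  = -(130 / 153)    [589 ≡ 130 mod 153]
  = -(65 / 153)    [153 ≡ 1 mod 8 ⇒ (2 / 153) = +1]
  = -(153 / 65)    [QR: 65 ≡ 1 mod 4, sign kept]
  = -(23 / 65)    [153 ≡ 23 mod 65]
  = -(65 / 23)    [QR: 65 ≡ 1 mod 4, sign kept]
  = -(19 / 23)    [65 ≡ 19 mod 23]
  = (23 / 19)    [QR: both ≡ 3 mod 4, sign flips]
  = (4 / 19)    [23 ≡ 4 mod 19]
  = (1 / 19)    [19 ≡ 3 mod 8 ⇒ (2 / 19)^2 = +1]
  = 1    [(1 / 19) = 1]

1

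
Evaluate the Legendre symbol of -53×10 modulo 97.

-1

By multiplicativity, (-53·10/97) = (-53/97)·(10/97).
First factor (-53/97):
Pull out -1: (-53/97) = (-1/97)·(53/97). Since 97 ≡ 1 (mod 4), (-1/97) = +1. Now have (53/97).
53 ≡ 1 (mod 4), so quadratic reciprocity gives (53/97) = (97/53). Reduce: 97 ≡ 44 (mod 53). Now have (44/53).
Factor out 2: 44 = 2^2·11. Since 53 ≡ 5 (mod 8), (2/53) = -1, and (2/53)^2 = +1. Now have (11/53).
53 ≡ 1 (mod 4), so quadratic reciprocity gives (11/53) = (53/11). Reduce: 53 ≡ 9 (mod 11). Now have (9/11).
9 ≡ 1 (mod 4), so quadratic reciprocity gives (9/11) = (11/9). Reduce: 11 ≡ 2 (mod 9). Now have (2/9).
Factor out 2: 2 = 2. Since 9 ≡ 1 (mod 8), (2/9) = +1. Now have (1/9).
(1/9) = 1. Collecting the sign factors: 1.
Second factor (10/97):
Factor out 2: 10 = 2·5. Since 97 ≡ 1 (mod 8), (2/97) = +1. Now have (5/97).
5 ≡ 1 (mod 4), so quadratic reciprocity gives (5/97) = (97/5). Reduce: 97 ≡ 2 (mod 5). Now have (2/5).
Factor out 2: 2 = 2. Since 5 ≡ 5 (mod 8), (2/5) = -1. Now have -(1/5).
(1/5) = 1. Collecting the sign factors: -1.
Product: (1)·(-1) = -1.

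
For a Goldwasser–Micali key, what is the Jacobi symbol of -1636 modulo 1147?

Reduce the numerator: -1636 ≡ 658 (mod 1147), so (-1636 / 1147) = (658 / 1147).
Factor out 2: 658 = 2·329. Since 1147 ≡ 3 (mod 8), (2 / 1147) = -1. Now have -(329 / 1147).
329 ≡ 1 (mod 4), so quadratic reciprocity gives (329 / 1147) = (1147 / 329). Reduce: 1147 ≡ 160 (mod 329). Now have -(160 / 329).
Factor out 2: 160 = 2^5·5. Since 329 ≡ 1 (mod 8), (2 / 329) = +1, and (2 / 329)^5 = +1. Now have -(5 / 329).
5 ≡ 1 (mod 4), so quadratic reciprocity gives (5 / 329) = (329 / 5). Reduce: 329 ≡ 4 (mod 5). Now have -(4 / 5).
Factor out 2: 4 = 2^2. Since 5 ≡ 5 (mod 8), (2 / 5) = -1, and (2 / 5)^2 = +1. Now have -(1 / 5).
(1 / 5) = 1. Collecting the sign factors: -1.

-1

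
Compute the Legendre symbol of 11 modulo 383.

(11|383)
  = -(383|11)    [QR: both ≡ 3 mod 4, sign flips]
  = -(9|11)    [383 ≡ 9 mod 11]
  = -(11|9)    [QR: 9 ≡ 1 mod 4, sign kept]
  = -(2|9)    [11 ≡ 2 mod 9]
  = -(1|9)    [9 ≡ 1 mod 8 ⇒ (2|9) = +1]
  = -1    [(1|9) = 1]

-1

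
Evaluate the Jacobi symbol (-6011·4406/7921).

By multiplicativity, (-6011·4406/7921) = (-6011/7921)·(4406/7921).
First factor (-6011/7921):
(-6011/7921)
  = (1910/7921)    [-6011 ≡ 1910 mod 7921]
  = (955/7921)    [7921 ≡ 1 mod 8 ⇒ (2/7921) = +1]
  = (7921/955)    [QR: 7921 ≡ 1 mod 4, sign kept]
  = (281/955)    [7921 ≡ 281 mod 955]
  = (955/281)    [QR: 281 ≡ 1 mod 4, sign kept]
  = (112/281)    [955 ≡ 112 mod 281]
  = (7/281)    [281 ≡ 1 mod 8 ⇒ (2/281)^4 = +1]
  = (281/7)    [QR: 281 ≡ 1 mod 4, sign kept]
  = (1/7)    [281 ≡ 1 mod 7]
  = 1    [(1/7) = 1]
Second factor (4406/7921):
(4406/7921)
  = (2203/7921)    [7921 ≡ 1 mod 8 ⇒ (2/7921) = +1]
  = (7921/2203)    [QR: 7921 ≡ 1 mod 4, sign kept]
  = (1312/2203)    [7921 ≡ 1312 mod 2203]
  = -(41/2203)    [2203 ≡ 3 mod 8 ⇒ (2/2203)^5 = -1]
  = -(2203/41)    [QR: 41 ≡ 1 mod 4, sign kept]
  = -(30/41)    [2203 ≡ 30 mod 41]
  = -(15/41)    [41 ≡ 1 mod 8 ⇒ (2/41) = +1]
  = -(41/15)    [QR: 41 ≡ 1 mod 4, sign kept]
  = -(11/15)    [41 ≡ 11 mod 15]
  = (15/11)    [QR: both ≡ 3 mod 4, sign flips]
  = (4/11)    [15 ≡ 4 mod 11]
  = (1/11)    [11 ≡ 3 mod 8 ⇒ (2/11)^2 = +1]
  = 1    [(1/11) = 1]
Product: (1)·(1) = 1.

1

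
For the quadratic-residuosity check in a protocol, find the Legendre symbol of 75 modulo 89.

89 ≡ 1 (mod 4), so quadratic reciprocity gives (75 / 89) = (89 / 75). Reduce: 89 ≡ 14 (mod 75). Now have (14 / 75).
Factor out 2: 14 = 2·7. Since 75 ≡ 3 (mod 8), (2 / 75) = -1. Now have -(7 / 75).
Both 7 ≡ 3 and 75 ≡ 3 (mod 4), so reciprocity gives (7 / 75) = -(75 / 7). Reduce: 75 ≡ 5 (mod 7). Now have (5 / 7).
5 ≡ 1 (mod 4), so quadratic reciprocity gives (5 / 7) = (7 / 5). Reduce: 7 ≡ 2 (mod 5). Now have (2 / 5).
Factor out 2: 2 = 2. Since 5 ≡ 5 (mod 8), (2 / 5) = -1. Now have -(1 / 5).
(1 / 5) = 1. Collecting the sign factors: -1.

-1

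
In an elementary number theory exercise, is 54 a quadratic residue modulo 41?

no

(54/41)
  = (13/41)    [54 ≡ 13 mod 41]
  = (41/13)    [QR: 13 ≡ 1 mod 4, sign kept]
  = (2/13)    [41 ≡ 2 mod 13]
  = -(1/13)    [13 ≡ 5 mod 8 ⇒ (2/13) = -1]
  = -1    [(1/13) = 1]
(54/41) = -1, and 41 is prime, so 54 is not a quadratic residue mod 41.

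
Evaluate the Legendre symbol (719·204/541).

-1

By multiplicativity, (719·204/541) = (719/541)·(204/541).
First factor (719/541):
(719/541)
  = (178/541)    [719 ≡ 178 mod 541]
  = -(89/541)    [541 ≡ 5 mod 8 ⇒ (2/541) = -1]
  = -(541/89)    [QR: 89 ≡ 1 mod 4, sign kept]
  = -(7/89)    [541 ≡ 7 mod 89]
  = -(89/7)    [QR: 89 ≡ 1 mod 4, sign kept]
  = -(5/7)    [89 ≡ 5 mod 7]
  = -(7/5)    [QR: 5 ≡ 1 mod 4, sign kept]
  = -(2/5)    [7 ≡ 2 mod 5]
  = (1/5)    [5 ≡ 5 mod 8 ⇒ (2/5) = -1]
  = 1    [(1/5) = 1]
Second factor (204/541):
(204/541)
  = (51/541)    [541 ≡ 5 mod 8 ⇒ (2/541)^2 = +1]
  = (541/51)    [QR: 541 ≡ 1 mod 4, sign kept]
  = (31/51)    [541 ≡ 31 mod 51]
  = -(51/31)    [QR: both ≡ 3 mod 4, sign flips]
  = -(20/31)    [51 ≡ 20 mod 31]
  = -(5/31)    [31 ≡ 7 mod 8 ⇒ (2/31)^2 = +1]
  = -(31/5)    [QR: 5 ≡ 1 mod 4, sign kept]
  = -(1/5)    [31 ≡ 1 mod 5]
  = -1    [(1/5) = 1]
Product: (1)·(-1) = -1.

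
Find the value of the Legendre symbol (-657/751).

(-657/751)
  = (94/751)    [-657 ≡ 94 mod 751]
  = (47/751)    [751 ≡ 7 mod 8 ⇒ (2/751) = +1]
  = -(751/47)    [QR: both ≡ 3 mod 4, sign flips]
  = -(46/47)    [751 ≡ 46 mod 47]
  = -(23/47)    [47 ≡ 7 mod 8 ⇒ (2/47) = +1]
  = (47/23)    [QR: both ≡ 3 mod 4, sign flips]
  = (1/23)    [47 ≡ 1 mod 23]
  = 1    [(1/23) = 1]

1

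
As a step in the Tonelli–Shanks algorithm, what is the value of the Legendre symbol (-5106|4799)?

(-5106|4799)
  = (4492|4799)    [-5106 ≡ 4492 mod 4799]
  = (1123|4799)    [4799 ≡ 7 mod 8 ⇒ (2|4799)^2 = +1]
  = -(4799|1123)    [QR: both ≡ 3 mod 4, sign flips]
  = -(307|1123)    [4799 ≡ 307 mod 1123]
  = (1123|307)    [QR: both ≡ 3 mod 4, sign flips]
  = (202|307)    [1123 ≡ 202 mod 307]
  = -(101|307)    [307 ≡ 3 mod 8 ⇒ (2|307) = -1]
  = -(307|101)    [QR: 101 ≡ 1 mod 4, sign kept]
  = -(4|101)    [307 ≡ 4 mod 101]
  = -(1|101)    [101 ≡ 5 mod 8 ⇒ (2|101)^2 = +1]
  = -1    [(1|101) = 1]

-1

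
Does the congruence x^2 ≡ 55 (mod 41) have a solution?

(55/41)
  = (14/41)    [55 ≡ 14 mod 41]
  = (7/41)    [41 ≡ 1 mod 8 ⇒ (2/41) = +1]
  = (41/7)    [QR: 41 ≡ 1 mod 4, sign kept]
  = (6/7)    [41 ≡ 6 mod 7]
  = (3/7)    [7 ≡ 7 mod 8 ⇒ (2/7) = +1]
  = -(7/3)    [QR: both ≡ 3 mod 4, sign flips]
  = -(1/3)    [7 ≡ 1 mod 3]
  = -1    [(1/3) = 1]
The Legendre symbol is -1, so x^2 ≡ 55 (mod 41) has no solution.

no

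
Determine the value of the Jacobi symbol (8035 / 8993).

-1

(8035 / 8993)
  = (8993 / 8035)    [QR: 8993 ≡ 1 mod 4, sign kept]
  = (958 / 8035)    [8993 ≡ 958 mod 8035]
  = -(479 / 8035)    [8035 ≡ 3 mod 8 ⇒ (2 / 8035) = -1]
  = (8035 / 479)    [QR: both ≡ 3 mod 4, sign flips]
  = (371 / 479)    [8035 ≡ 371 mod 479]
  = -(479 / 371)    [QR: both ≡ 3 mod 4, sign flips]
  = -(108 / 371)    [479 ≡ 108 mod 371]
  = -(27 / 371)    [371 ≡ 3 mod 8 ⇒ (2 / 371)^2 = +1]
  = (371 / 27)    [QR: both ≡ 3 mod 4, sign flips]
  = (20 / 27)    [371 ≡ 20 mod 27]
  = (5 / 27)    [27 ≡ 3 mod 8 ⇒ (2 / 27)^2 = +1]
  = (27 / 5)    [QR: 5 ≡ 1 mod 4, sign kept]
  = (2 / 5)    [27 ≡ 2 mod 5]
  = -(1 / 5)    [5 ≡ 5 mod 8 ⇒ (2 / 5) = -1]
  = -1    [(1 / 5) = 1]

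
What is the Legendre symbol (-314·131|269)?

1

By multiplicativity, (-314·131|269) = (-314|269)·(131|269).
First factor (-314|269):
(-314|269)
  = (224|269)    [-314 ≡ 224 mod 269]
  = -(7|269)    [269 ≡ 5 mod 8 ⇒ (2|269)^5 = -1]
  = -(269|7)    [QR: 269 ≡ 1 mod 4, sign kept]
  = -(3|7)    [269 ≡ 3 mod 7]
  = (7|3)    [QR: both ≡ 3 mod 4, sign flips]
  = (1|3)    [7 ≡ 1 mod 3]
  = 1    [(1|3) = 1]
Second factor (131|269):
(131|269)
  = (269|131)    [QR: 269 ≡ 1 mod 4, sign kept]
  = (7|131)    [269 ≡ 7 mod 131]
  = -(131|7)    [QR: both ≡ 3 mod 4, sign flips]
  = -(5|7)    [131 ≡ 5 mod 7]
  = -(7|5)    [QR: 5 ≡ 1 mod 4, sign kept]
  = -(2|5)    [7 ≡ 2 mod 5]
  = (1|5)    [5 ≡ 5 mod 8 ⇒ (2|5) = -1]
  = 1    [(1|5) = 1]
Product: (1)·(1) = 1.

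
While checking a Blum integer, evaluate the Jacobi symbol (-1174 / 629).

Reduce the numerator: -1174 ≡ 84 (mod 629), so (-1174 / 629) = (84 / 629).
Factor out 2: 84 = 2^2·21. Since 629 ≡ 5 (mod 8), (2 / 629) = -1, and (2 / 629)^2 = +1. Now have (21 / 629).
21 ≡ 1 (mod 4), so quadratic reciprocity gives (21 / 629) = (629 / 21). Reduce: 629 ≡ 20 (mod 21). Now have (20 / 21).
Factor out 2: 20 = 2^2·5. Since 21 ≡ 5 (mod 8), (2 / 21) = -1, and (2 / 21)^2 = +1. Now have (5 / 21).
5 ≡ 1 (mod 4), so quadratic reciprocity gives (5 / 21) = (21 / 5). Reduce: 21 ≡ 1 (mod 5). Now have (1 / 5).
(1 / 5) = 1. Collecting the sign factors: 1.

1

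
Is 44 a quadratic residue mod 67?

no

(44/67)
  = (11/67)    [67 ≡ 3 mod 8 ⇒ (2/67)^2 = +1]
  = -(67/11)    [QR: both ≡ 3 mod 4, sign flips]
  = -(1/11)    [67 ≡ 1 mod 11]
  = -1    [(1/11) = 1]
(44/67) = -1, and 67 is prime, so 44 is not a quadratic residue mod 67.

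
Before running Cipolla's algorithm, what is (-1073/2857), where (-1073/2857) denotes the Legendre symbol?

1

(-1073/2857)
  = (1784/2857)    [-1073 ≡ 1784 mod 2857]
  = (223/2857)    [2857 ≡ 1 mod 8 ⇒ (2/2857)^3 = +1]
  = (2857/223)    [QR: 2857 ≡ 1 mod 4, sign kept]
  = (181/223)    [2857 ≡ 181 mod 223]
  = (223/181)    [QR: 181 ≡ 1 mod 4, sign kept]
  = (42/181)    [223 ≡ 42 mod 181]
  = -(21/181)    [181 ≡ 5 mod 8 ⇒ (2/181) = -1]
  = -(181/21)    [QR: 21 ≡ 1 mod 4, sign kept]
  = -(13/21)    [181 ≡ 13 mod 21]
  = -(21/13)    [QR: 13 ≡ 1 mod 4, sign kept]
  = -(8/13)    [21 ≡ 8 mod 13]
  = (1/13)    [13 ≡ 5 mod 8 ⇒ (2/13)^3 = -1]
  = 1    [(1/13) = 1]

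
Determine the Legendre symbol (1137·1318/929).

1

By multiplicativity, (1137·1318/929) = (1137/929)·(1318/929).
First factor (1137/929):
Reduce the numerator: 1137 ≡ 208 (mod 929), so (1137/929) = (208/929).
Factor out 2: 208 = 2^4·13. Since 929 ≡ 1 (mod 8), (2/929) = +1, and (2/929)^4 = +1. Now have (13/929).
13 ≡ 1 (mod 4), so quadratic reciprocity gives (13/929) = (929/13). Reduce: 929 ≡ 6 (mod 13). Now have (6/13).
Factor out 2: 6 = 2·3. Since 13 ≡ 5 (mod 8), (2/13) = -1. Now have -(3/13).
13 ≡ 1 (mod 4), so quadratic reciprocity gives (3/13) = (13/3). Reduce: 13 ≡ 1 (mod 3). Now have -(1/3).
(1/3) = 1. Collecting the sign factors: -1.
Second factor (1318/929):
Reduce the numerator: 1318 ≡ 389 (mod 929), so (1318/929) = (389/929).
389 ≡ 1 (mod 4), so quadratic reciprocity gives (389/929) = (929/389). Reduce: 929 ≡ 151 (mod 389). Now have (151/389).
389 ≡ 1 (mod 4), so quadratic reciprocity gives (151/389) = (389/151). Reduce: 389 ≡ 87 (mod 151). Now have (87/151).
Both 87 ≡ 3 and 151 ≡ 3 (mod 4), so reciprocity gives (87/151) = -(151/87). Reduce: 151 ≡ 64 (mod 87). Now have -(64/87).
Factor out 2: 64 = 2^6. Since 87 ≡ 7 (mod 8), (2/87) = +1, and (2/87)^6 = +1. Now have -(1/87).
(1/87) = 1. Collecting the sign factors: -1.
Product: (-1)·(-1) = 1.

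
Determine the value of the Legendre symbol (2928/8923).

Factor out 2: 2928 = 2^4·183. Since 8923 ≡ 3 (mod 8), (2/8923) = -1, and (2/8923)^4 = +1. Now have (183/8923).
Both 183 ≡ 3 and 8923 ≡ 3 (mod 4), so reciprocity gives (183/8923) = -(8923/183). Reduce: 8923 ≡ 139 (mod 183). Now have -(139/183).
Both 139 ≡ 3 and 183 ≡ 3 (mod 4), so reciprocity gives (139/183) = -(183/139). Reduce: 183 ≡ 44 (mod 139). Now have (44/139).
Factor out 2: 44 = 2^2·11. Since 139 ≡ 3 (mod 8), (2/139) = -1, and (2/139)^2 = +1. Now have (11/139).
Both 11 ≡ 3 and 139 ≡ 3 (mod 4), so reciprocity gives (11/139) = -(139/11). Reduce: 139 ≡ 7 (mod 11). Now have -(7/11).
Both 7 ≡ 3 and 11 ≡ 3 (mod 4), so reciprocity gives (7/11) = -(11/7). Reduce: 11 ≡ 4 (mod 7). Now have (4/7).
Factor out 2: 4 = 2^2. Since 7 ≡ 7 (mod 8), (2/7) = +1, and (2/7)^2 = +1. Now have (1/7).
(1/7) = 1. Collecting the sign factors: 1.

1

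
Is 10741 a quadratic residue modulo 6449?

no

Reduce the numerator: 10741 ≡ 4292 (mod 6449), so (10741|6449) = (4292|6449).
Factor out 2: 4292 = 2^2·1073. Since 6449 ≡ 1 (mod 8), (2|6449) = +1, and (2|6449)^2 = +1. Now have (1073|6449).
1073 ≡ 1 (mod 4), so quadratic reciprocity gives (1073|6449) = (6449|1073). Reduce: 6449 ≡ 11 (mod 1073). Now have (11|1073).
1073 ≡ 1 (mod 4), so quadratic reciprocity gives (11|1073) = (1073|11). Reduce: 1073 ≡ 6 (mod 11). Now have (6|11).
Factor out 2: 6 = 2·3. Since 11 ≡ 3 (mod 8), (2|11) = -1. Now have -(3|11).
Both 3 ≡ 3 and 11 ≡ 3 (mod 4), so reciprocity gives (3|11) = -(11|3). Reduce: 11 ≡ 2 (mod 3). Now have (2|3).
Factor out 2: 2 = 2. Since 3 ≡ 3 (mod 8), (2|3) = -1. Now have -(1|3).
(1|3) = 1. Collecting the sign factors: -1.
(10741|6449) = -1, and 6449 is prime, so 10741 is not a quadratic residue mod 6449.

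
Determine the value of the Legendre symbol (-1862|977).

-1

Reduce the numerator: -1862 ≡ 92 (mod 977), so (-1862|977) = (92|977).
Factor out 2: 92 = 2^2·23. Since 977 ≡ 1 (mod 8), (2|977) = +1, and (2|977)^2 = +1. Now have (23|977).
977 ≡ 1 (mod 4), so quadratic reciprocity gives (23|977) = (977|23). Reduce: 977 ≡ 11 (mod 23). Now have (11|23).
Both 11 ≡ 3 and 23 ≡ 3 (mod 4), so reciprocity gives (11|23) = -(23|11). Reduce: 23 ≡ 1 (mod 11). Now have -(1|11).
(1|11) = 1. Collecting the sign factors: -1.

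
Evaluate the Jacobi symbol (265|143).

Reduce the numerator: 265 ≡ 122 (mod 143), so (265|143) = (122|143).
Factor out 2: 122 = 2·61. Since 143 ≡ 7 (mod 8), (2|143) = +1. Now have (61|143).
61 ≡ 1 (mod 4), so quadratic reciprocity gives (61|143) = (143|61). Reduce: 143 ≡ 21 (mod 61). Now have (21|61).
21 ≡ 1 (mod 4), so quadratic reciprocity gives (21|61) = (61|21). Reduce: 61 ≡ 19 (mod 21). Now have (19|21).
21 ≡ 1 (mod 4), so quadratic reciprocity gives (19|21) = (21|19). Reduce: 21 ≡ 2 (mod 19). Now have (2|19).
Factor out 2: 2 = 2. Since 19 ≡ 3 (mod 8), (2|19) = -1. Now have -(1|19).
(1|19) = 1. Collecting the sign factors: -1.

-1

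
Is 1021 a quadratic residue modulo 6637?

no

1021 ≡ 1 (mod 4), so quadratic reciprocity gives (1021/6637) = (6637/1021). Reduce: 6637 ≡ 511 (mod 1021). Now have (511/1021).
1021 ≡ 1 (mod 4), so quadratic reciprocity gives (511/1021) = (1021/511). Reduce: 1021 ≡ 510 (mod 511). Now have (510/511).
Factor out 2: 510 = 2·255. Since 511 ≡ 7 (mod 8), (2/511) = +1. Now have (255/511).
Both 255 ≡ 3 and 511 ≡ 3 (mod 4), so reciprocity gives (255/511) = -(511/255). Reduce: 511 ≡ 1 (mod 255). Now have -(1/255).
(1/255) = 1. Collecting the sign factors: -1.
(1021/6637) = -1, and 6637 is prime, so 1021 is not a quadratic residue mod 6637.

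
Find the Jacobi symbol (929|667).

(929|667)
  = (262|667)    [929 ≡ 262 mod 667]
  = -(131|667)    [667 ≡ 3 mod 8 ⇒ (2|667) = -1]
  = (667|131)    [QR: both ≡ 3 mod 4, sign flips]
  = (12|131)    [667 ≡ 12 mod 131]
  = (3|131)    [131 ≡ 3 mod 8 ⇒ (2|131)^2 = +1]
  = -(131|3)    [QR: both ≡ 3 mod 4, sign flips]
  = -(2|3)    [131 ≡ 2 mod 3]
  = (1|3)    [3 ≡ 3 mod 8 ⇒ (2|3) = -1]
  = 1    [(1|3) = 1]

1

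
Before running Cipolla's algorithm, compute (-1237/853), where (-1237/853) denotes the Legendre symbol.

Pull out -1: (-1237/853) = (-1/853)·(1237/853). Since 853 ≡ 1 (mod 4), (-1/853) = +1. Now have (1237/853).
Reduce the numerator: 1237 ≡ 384 (mod 853), so (1237/853) = (384/853).
Factor out 2: 384 = 2^7·3. Since 853 ≡ 5 (mod 8), (2/853) = -1, and (2/853)^7 = -1. Now have -(3/853).
853 ≡ 1 (mod 4), so quadratic reciprocity gives (3/853) = (853/3). Reduce: 853 ≡ 1 (mod 3). Now have -(1/3).
(1/3) = 1. Collecting the sign factors: -1.

-1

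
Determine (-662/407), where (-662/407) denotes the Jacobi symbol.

1

Pull out -1: (-662/407) = (-1/407)·(662/407). Since 407 ≡ 3 (mod 4), (-1/407) = -1. Now have -(662/407).
Reduce the numerator: 662 ≡ 255 (mod 407), so (662/407) = (255/407).
Both 255 ≡ 3 and 407 ≡ 3 (mod 4), so reciprocity gives (255/407) = -(407/255). Reduce: 407 ≡ 152 (mod 255). Now have (152/255).
Factor out 2: 152 = 2^3·19. Since 255 ≡ 7 (mod 8), (2/255) = +1, and (2/255)^3 = +1. Now have (19/255).
Both 19 ≡ 3 and 255 ≡ 3 (mod 4), so reciprocity gives (19/255) = -(255/19). Reduce: 255 ≡ 8 (mod 19). Now have -(8/19).
Factor out 2: 8 = 2^3. Since 19 ≡ 3 (mod 8), (2/19) = -1, and (2/19)^3 = -1. Now have (1/19).
(1/19) = 1. Collecting the sign factors: 1.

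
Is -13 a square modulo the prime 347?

Reduce the numerator: -13 ≡ 334 (mod 347), so (-13|347) = (334|347).
Factor out 2: 334 = 2·167. Since 347 ≡ 3 (mod 8), (2|347) = -1. Now have -(167|347).
Both 167 ≡ 3 and 347 ≡ 3 (mod 4), so reciprocity gives (167|347) = -(347|167). Reduce: 347 ≡ 13 (mod 167). Now have (13|167).
13 ≡ 1 (mod 4), so quadratic reciprocity gives (13|167) = (167|13). Reduce: 167 ≡ 11 (mod 13). Now have (11|13).
13 ≡ 1 (mod 4), so quadratic reciprocity gives (11|13) = (13|11). Reduce: 13 ≡ 2 (mod 11). Now have (2|11).
Factor out 2: 2 = 2. Since 11 ≡ 3 (mod 8), (2|11) = -1. Now have -(1|11).
(1|11) = 1. Collecting the sign factors: -1.
The Legendre symbol is -1, so x^2 ≡ -13 (mod 347) has no solution.

no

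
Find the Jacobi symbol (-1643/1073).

(-1643/1073)
  = (503/1073)    [-1643 ≡ 503 mod 1073]
  = (1073/503)    [QR: 1073 ≡ 1 mod 4, sign kept]
  = (67/503)    [1073 ≡ 67 mod 503]
  = -(503/67)    [QR: both ≡ 3 mod 4, sign flips]
  = -(34/67)    [503 ≡ 34 mod 67]
  = (17/67)    [67 ≡ 3 mod 8 ⇒ (2/67) = -1]
  = (67/17)    [QR: 17 ≡ 1 mod 4, sign kept]
  = (16/17)    [67 ≡ 16 mod 17]
  = (1/17)    [17 ≡ 1 mod 8 ⇒ (2/17)^4 = +1]
  = 1    [(1/17) = 1]

1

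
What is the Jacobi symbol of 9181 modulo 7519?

-1

(9181/7519)
  = (1662/7519)    [9181 ≡ 1662 mod 7519]
  = (831/7519)    [7519 ≡ 7 mod 8 ⇒ (2/7519) = +1]
  = -(7519/831)    [QR: both ≡ 3 mod 4, sign flips]
  = -(40/831)    [7519 ≡ 40 mod 831]
  = -(5/831)    [831 ≡ 7 mod 8 ⇒ (2/831)^3 = +1]
  = -(831/5)    [QR: 5 ≡ 1 mod 4, sign kept]
  = -(1/5)    [831 ≡ 1 mod 5]
  = -1    [(1/5) = 1]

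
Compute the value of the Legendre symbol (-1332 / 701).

Pull out -1: (-1332 / 701) = (-1 / 701)·(1332 / 701). Since 701 ≡ 1 (mod 4), (-1 / 701) = +1. Now have (1332 / 701).
Reduce the numerator: 1332 ≡ 631 (mod 701), so (1332 / 701) = (631 / 701).
701 ≡ 1 (mod 4), so quadratic reciprocity gives (631 / 701) = (701 / 631). Reduce: 701 ≡ 70 (mod 631). Now have (70 / 631).
Factor out 2: 70 = 2·35. Since 631 ≡ 7 (mod 8), (2 / 631) = +1. Now have (35 / 631).
Both 35 ≡ 3 and 631 ≡ 3 (mod 4), so reciprocity gives (35 / 631) = -(631 / 35). Reduce: 631 ≡ 1 (mod 35). Now have -(1 / 35).
(1 / 35) = 1. Collecting the sign factors: -1.

-1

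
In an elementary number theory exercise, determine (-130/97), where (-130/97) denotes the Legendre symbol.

(-130/97)
  = (130/97)    [97 ≡ 1 mod 4 ⇒ (-1/97) = +1]
  = (33/97)    [130 ≡ 33 mod 97]
  = (97/33)    [QR: 33 ≡ 1 mod 4, sign kept]
  = (31/33)    [97 ≡ 31 mod 33]
  = (33/31)    [QR: 33 ≡ 1 mod 4, sign kept]
  = (2/31)    [33 ≡ 2 mod 31]
  = (1/31)    [31 ≡ 7 mod 8 ⇒ (2/31) = +1]
  = 1    [(1/31) = 1]

1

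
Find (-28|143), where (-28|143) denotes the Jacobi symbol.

-1

(-28|143)
  = (115|143)    [-28 ≡ 115 mod 143]
  = -(143|115)    [QR: both ≡ 3 mod 4, sign flips]
  = -(28|115)    [143 ≡ 28 mod 115]
  = -(7|115)    [115 ≡ 3 mod 8 ⇒ (2|115)^2 = +1]
  = (115|7)    [QR: both ≡ 3 mod 4, sign flips]
  = (3|7)    [115 ≡ 3 mod 7]
  = -(7|3)    [QR: both ≡ 3 mod 4, sign flips]
  = -(1|3)    [7 ≡ 1 mod 3]
  = -1    [(1|3) = 1]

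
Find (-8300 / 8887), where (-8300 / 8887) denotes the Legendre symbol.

Reduce the numerator: -8300 ≡ 587 (mod 8887), so (-8300 / 8887) = (587 / 8887).
Both 587 ≡ 3 and 8887 ≡ 3 (mod 4), so reciprocity gives (587 / 8887) = -(8887 / 587). Reduce: 8887 ≡ 82 (mod 587). Now have -(82 / 587).
Factor out 2: 82 = 2·41. Since 587 ≡ 3 (mod 8), (2 / 587) = -1. Now have (41 / 587).
41 ≡ 1 (mod 4), so quadratic reciprocity gives (41 / 587) = (587 / 41). Reduce: 587 ≡ 13 (mod 41). Now have (13 / 41).
13 ≡ 1 (mod 4), so quadratic reciprocity gives (13 / 41) = (41 / 13). Reduce: 41 ≡ 2 (mod 13). Now have (2 / 13).
Factor out 2: 2 = 2. Since 13 ≡ 5 (mod 8), (2 / 13) = -1. Now have -(1 / 13).
(1 / 13) = 1. Collecting the sign factors: -1.

-1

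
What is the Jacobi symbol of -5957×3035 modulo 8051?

1

By multiplicativity, (-5957·3035/8051) = (-5957/8051)·(3035/8051).
First factor (-5957/8051):
Reduce the numerator: -5957 ≡ 2094 (mod 8051), so (-5957/8051) = (2094/8051).
Factor out 2: 2094 = 2·1047. Since 8051 ≡ 3 (mod 8), (2/8051) = -1. Now have -(1047/8051).
Both 1047 ≡ 3 and 8051 ≡ 3 (mod 4), so reciprocity gives (1047/8051) = -(8051/1047). Reduce: 8051 ≡ 722 (mod 1047). Now have (722/1047).
Factor out 2: 722 = 2·361. Since 1047 ≡ 7 (mod 8), (2/1047) = +1. Now have (361/1047).
361 ≡ 1 (mod 4), so quadratic reciprocity gives (361/1047) = (1047/361). Reduce: 1047 ≡ 325 (mod 361). Now have (325/361).
325 ≡ 1 (mod 4), so quadratic reciprocity gives (325/361) = (361/325). Reduce: 361 ≡ 36 (mod 325). Now have (36/325).
Factor out 2: 36 = 2^2·9. Since 325 ≡ 5 (mod 8), (2/325) = -1, and (2/325)^2 = +1. Now have (9/325).
9 ≡ 1 (mod 4), so quadratic reciprocity gives (9/325) = (325/9). Reduce: 325 ≡ 1 (mod 9). Now have (1/9).
(1/9) = 1. Collecting the sign factors: 1.
Second factor (3035/8051):
Both 3035 ≡ 3 and 8051 ≡ 3 (mod 4), so reciprocity gives (3035/8051) = -(8051/3035). Reduce: 8051 ≡ 1981 (mod 3035). Now have -(1981/3035).
1981 ≡ 1 (mod 4), so quadratic reciprocity gives (1981/3035) = (3035/1981). Reduce: 3035 ≡ 1054 (mod 1981). Now have -(1054/1981).
Factor out 2: 1054 = 2·527. Since 1981 ≡ 5 (mod 8), (2/1981) = -1. Now have (527/1981).
1981 ≡ 1 (mod 4), so quadratic reciprocity gives (527/1981) = (1981/527). Reduce: 1981 ≡ 400 (mod 527). Now have (400/527).
Factor out 2: 400 = 2^4·25. Since 527 ≡ 7 (mod 8), (2/527) = +1, and (2/527)^4 = +1. Now have (25/527).
25 ≡ 1 (mod 4), so quadratic reciprocity gives (25/527) = (527/25). Reduce: 527 ≡ 2 (mod 25). Now have (2/25).
Factor out 2: 2 = 2. Since 25 ≡ 1 (mod 8), (2/25) = +1. Now have (1/25).
(1/25) = 1. Collecting the sign factors: 1.
Product: (1)·(1) = 1.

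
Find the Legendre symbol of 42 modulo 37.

-1

(42 / 37)
  = (5 / 37)    [42 ≡ 5 mod 37]
  = (37 / 5)    [QR: 5 ≡ 1 mod 4, sign kept]
  = (2 / 5)    [37 ≡ 2 mod 5]
  = -(1 / 5)    [5 ≡ 5 mod 8 ⇒ (2 / 5) = -1]
  = -1    [(1 / 5) = 1]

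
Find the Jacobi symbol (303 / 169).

(303 / 169)
  = (134 / 169)    [303 ≡ 134 mod 169]
  = (67 / 169)    [169 ≡ 1 mod 8 ⇒ (2 / 169) = +1]
  = (169 / 67)    [QR: 169 ≡ 1 mod 4, sign kept]
  = (35 / 67)    [169 ≡ 35 mod 67]
  = -(67 / 35)    [QR: both ≡ 3 mod 4, sign flips]
  = -(32 / 35)    [67 ≡ 32 mod 35]
  = (1 / 35)    [35 ≡ 3 mod 8 ⇒ (2 / 35)^5 = -1]
  = 1    [(1 / 35) = 1]

1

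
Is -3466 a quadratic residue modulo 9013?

(-3466/9013)
  = (3466/9013)    [9013 ≡ 1 mod 4 ⇒ (-1/9013) = +1]
  = -(1733/9013)    [9013 ≡ 5 mod 8 ⇒ (2/9013) = -1]
  = -(9013/1733)    [QR: 1733 ≡ 1 mod 4, sign kept]
  = -(348/1733)    [9013 ≡ 348 mod 1733]
  = -(87/1733)    [1733 ≡ 5 mod 8 ⇒ (2/1733)^2 = +1]
  = -(1733/87)    [QR: 1733 ≡ 1 mod 4, sign kept]
  = -(80/87)    [1733 ≡ 80 mod 87]
  = -(5/87)    [87 ≡ 7 mod 8 ⇒ (2/87)^4 = +1]
  = -(87/5)    [QR: 5 ≡ 1 mod 4, sign kept]
  = -(2/5)    [87 ≡ 2 mod 5]
  = (1/5)    [5 ≡ 5 mod 8 ⇒ (2/5) = -1]
  = 1    [(1/5) = 1]
The Legendre symbol is 1, so x^2 ≡ -3466 (mod 9013) has solution.

yes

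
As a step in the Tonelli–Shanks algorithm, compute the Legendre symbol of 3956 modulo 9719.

Factor out 2: 3956 = 2^2·989. Since 9719 ≡ 7 (mod 8), (2 / 9719) = +1, and (2 / 9719)^2 = +1. Now have (989 / 9719).
989 ≡ 1 (mod 4), so quadratic reciprocity gives (989 / 9719) = (9719 / 989). Reduce: 9719 ≡ 818 (mod 989). Now have (818 / 989).
Factor out 2: 818 = 2·409. Since 989 ≡ 5 (mod 8), (2 / 989) = -1. Now have -(409 / 989).
409 ≡ 1 (mod 4), so quadratic reciprocity gives (409 / 989) = (989 / 409). Reduce: 989 ≡ 171 (mod 409). Now have -(171 / 409).
409 ≡ 1 (mod 4), so quadratic reciprocity gives (171 / 409) = (409 / 171). Reduce: 409 ≡ 67 (mod 171). Now have -(67 / 171).
Both 67 ≡ 3 and 171 ≡ 3 (mod 4), so reciprocity gives (67 / 171) = -(171 / 67). Reduce: 171 ≡ 37 (mod 67). Now have (37 / 67).
37 ≡ 1 (mod 4), so quadratic reciprocity gives (37 / 67) = (67 / 37). Reduce: 67 ≡ 30 (mod 37). Now have (30 / 37).
Factor out 2: 30 = 2·15. Since 37 ≡ 5 (mod 8), (2 / 37) = -1. Now have -(15 / 37).
37 ≡ 1 (mod 4), so quadratic reciprocity gives (15 / 37) = (37 / 15). Reduce: 37 ≡ 7 (mod 15). Now have -(7 / 15).
Both 7 ≡ 3 and 15 ≡ 3 (mod 4), so reciprocity gives (7 / 15) = -(15 / 7). Reduce: 15 ≡ 1 (mod 7). Now have (1 / 7).
(1 / 7) = 1. Collecting the sign factors: 1.

1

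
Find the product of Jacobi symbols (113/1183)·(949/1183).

By multiplicativity, (113·949/1183) = (113/1183)·(949/1183).
First factor (113/1183):
(113/1183)
  = (1183/113)    [QR: 113 ≡ 1 mod 4, sign kept]
  = (53/113)    [1183 ≡ 53 mod 113]
  = (113/53)    [QR: 53 ≡ 1 mod 4, sign kept]
  = (7/53)    [113 ≡ 7 mod 53]
  = (53/7)    [QR: 53 ≡ 1 mod 4, sign kept]
  = (4/7)    [53 ≡ 4 mod 7]
  = (1/7)    [7 ≡ 7 mod 8 ⇒ (2/7)^2 = +1]
  = 1    [(1/7) = 1]
Second factor (949/1183):
(949/1183)
  = (1183/949)    [QR: 949 ≡ 1 mod 4, sign kept]
  = (234/949)    [1183 ≡ 234 mod 949]
  = -(117/949)    [949 ≡ 5 mod 8 ⇒ (2/949) = -1]
  = -(949/117)    [QR: 117 ≡ 1 mod 4, sign kept]
  = -(13/117)    [949 ≡ 13 mod 117]
  = -(117/13)    [QR: 13 ≡ 1 mod 4, sign kept]
  = -(0/13)    [117 ≡ 0 mod 13]
  = 0    [numerator 0, gcd > 1]
Product: (1)·(0) = 0.

0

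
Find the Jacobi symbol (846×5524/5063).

By multiplicativity, (846·5524/5063) = (846/5063)·(5524/5063).
First factor (846/5063):
(846/5063)
  = (423/5063)    [5063 ≡ 7 mod 8 ⇒ (2/5063) = +1]
  = -(5063/423)    [QR: both ≡ 3 mod 4, sign flips]
  = -(410/423)    [5063 ≡ 410 mod 423]
  = -(205/423)    [423 ≡ 7 mod 8 ⇒ (2/423) = +1]
  = -(423/205)    [QR: 205 ≡ 1 mod 4, sign kept]
  = -(13/205)    [423 ≡ 13 mod 205]
  = -(205/13)    [QR: 13 ≡ 1 mod 4, sign kept]
  = -(10/13)    [205 ≡ 10 mod 13]
  = (5/13)    [13 ≡ 5 mod 8 ⇒ (2/13) = -1]
  = (13/5)    [QR: 5 ≡ 1 mod 4, sign kept]
  = (3/5)    [13 ≡ 3 mod 5]
  = (5/3)    [QR: 5 ≡ 1 mod 4, sign kept]
  = (2/3)    [5 ≡ 2 mod 3]
  = -(1/3)    [3 ≡ 3 mod 8 ⇒ (2/3) = -1]
  = -1    [(1/3) = 1]
Second factor (5524/5063):
(5524/5063)
  = (461/5063)    [5524 ≡ 461 mod 5063]
  = (5063/461)    [QR: 461 ≡ 1 mod 4, sign kept]
  = (453/461)    [5063 ≡ 453 mod 461]
  = (461/453)    [QR: 453 ≡ 1 mod 4, sign kept]
  = (8/453)    [461 ≡ 8 mod 453]
  = -(1/453)    [453 ≡ 5 mod 8 ⇒ (2/453)^3 = -1]
  = -1    [(1/453) = 1]
Product: (-1)·(-1) = 1.

1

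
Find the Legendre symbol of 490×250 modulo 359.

By multiplicativity, (490·250/359) = (490/359)·(250/359).
First factor (490/359):
Reduce the numerator: 490 ≡ 131 (mod 359), so (490/359) = (131/359).
Both 131 ≡ 3 and 359 ≡ 3 (mod 4), so reciprocity gives (131/359) = -(359/131). Reduce: 359 ≡ 97 (mod 131). Now have -(97/131).
97 ≡ 1 (mod 4), so quadratic reciprocity gives (97/131) = (131/97). Reduce: 131 ≡ 34 (mod 97). Now have -(34/97).
Factor out 2: 34 = 2·17. Since 97 ≡ 1 (mod 8), (2/97) = +1. Now have -(17/97).
17 ≡ 1 (mod 4), so quadratic reciprocity gives (17/97) = (97/17). Reduce: 97 ≡ 12 (mod 17). Now have -(12/17).
Factor out 2: 12 = 2^2·3. Since 17 ≡ 1 (mod 8), (2/17) = +1, and (2/17)^2 = +1. Now have -(3/17).
17 ≡ 1 (mod 4), so quadratic reciprocity gives (3/17) = (17/3). Reduce: 17 ≡ 2 (mod 3). Now have -(2/3).
Factor out 2: 2 = 2. Since 3 ≡ 3 (mod 8), (2/3) = -1. Now have (1/3).
(1/3) = 1. Collecting the sign factors: 1.
Second factor (250/359):
Factor out 2: 250 = 2·125. Since 359 ≡ 7 (mod 8), (2/359) = +1. Now have (125/359).
125 ≡ 1 (mod 4), so quadratic reciprocity gives (125/359) = (359/125). Reduce: 359 ≡ 109 (mod 125). Now have (109/125).
109 ≡ 1 (mod 4), so quadratic reciprocity gives (109/125) = (125/109). Reduce: 125 ≡ 16 (mod 109). Now have (16/109).
Factor out 2: 16 = 2^4. Since 109 ≡ 5 (mod 8), (2/109) = -1, and (2/109)^4 = +1. Now have (1/109).
(1/109) = 1. Collecting the sign factors: 1.
Product: (1)·(1) = 1.

1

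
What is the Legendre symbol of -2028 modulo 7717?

(-2028 / 7717)
  = (5689 / 7717)    [-2028 ≡ 5689 mod 7717]
  = (7717 / 5689)    [QR: 5689 ≡ 1 mod 4, sign kept]
  = (2028 / 5689)    [7717 ≡ 2028 mod 5689]
  = (507 / 5689)    [5689 ≡ 1 mod 8 ⇒ (2 / 5689)^2 = +1]
  = (5689 / 507)    [QR: 5689 ≡ 1 mod 4, sign kept]
  = (112 / 507)    [5689 ≡ 112 mod 507]
  = (7 / 507)    [507 ≡ 3 mod 8 ⇒ (2 / 507)^4 = +1]
  = -(507 / 7)    [QR: both ≡ 3 mod 4, sign flips]
  = -(3 / 7)    [507 ≡ 3 mod 7]
  = (7 / 3)    [QR: both ≡ 3 mod 4, sign flips]
  = (1 / 3)    [7 ≡ 1 mod 3]
  = 1    [(1 / 3) = 1]

1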